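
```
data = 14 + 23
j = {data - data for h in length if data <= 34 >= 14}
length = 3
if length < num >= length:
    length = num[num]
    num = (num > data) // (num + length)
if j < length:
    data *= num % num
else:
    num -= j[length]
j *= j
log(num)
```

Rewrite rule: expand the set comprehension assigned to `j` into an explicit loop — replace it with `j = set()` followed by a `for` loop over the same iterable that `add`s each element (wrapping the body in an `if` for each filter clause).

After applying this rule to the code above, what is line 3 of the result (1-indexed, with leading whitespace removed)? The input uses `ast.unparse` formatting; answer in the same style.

for h in length:

Transformed code:
data = 14 + 23
j = set()
for h in length:
    if data <= 34 >= 14:
        j.add(data - data)
length = 3
if length < num >= length:
    length = num[num]
    num = (num > data) // (num + length)
if j < length:
    data *= num % num
else:
    num -= j[length]
j *= j
log(num)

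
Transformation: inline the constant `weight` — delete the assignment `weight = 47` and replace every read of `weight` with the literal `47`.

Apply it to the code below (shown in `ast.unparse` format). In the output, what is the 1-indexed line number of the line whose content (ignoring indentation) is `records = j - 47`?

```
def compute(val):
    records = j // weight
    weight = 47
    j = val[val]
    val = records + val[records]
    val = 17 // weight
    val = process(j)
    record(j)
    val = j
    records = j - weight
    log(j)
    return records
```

Transformed code:
def compute(val):
    records = j // 47
    j = val[val]
    val = records + val[records]
    val = 17 // 47
    val = process(j)
    record(j)
    val = j
    records = j - 47
    log(j)
    return records

9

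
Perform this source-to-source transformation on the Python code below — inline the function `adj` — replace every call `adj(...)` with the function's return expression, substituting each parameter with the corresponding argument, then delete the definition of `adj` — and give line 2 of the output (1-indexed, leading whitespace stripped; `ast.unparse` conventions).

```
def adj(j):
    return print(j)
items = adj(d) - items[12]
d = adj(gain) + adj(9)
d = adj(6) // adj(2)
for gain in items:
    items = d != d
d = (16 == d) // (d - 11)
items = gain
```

Transformed code:
items = print(d) - items[12]
d = print(gain) + print(9)
d = print(6) // print(2)
for gain in items:
    items = d != d
d = (16 == d) // (d - 11)
items = gain

d = print(gain) + print(9)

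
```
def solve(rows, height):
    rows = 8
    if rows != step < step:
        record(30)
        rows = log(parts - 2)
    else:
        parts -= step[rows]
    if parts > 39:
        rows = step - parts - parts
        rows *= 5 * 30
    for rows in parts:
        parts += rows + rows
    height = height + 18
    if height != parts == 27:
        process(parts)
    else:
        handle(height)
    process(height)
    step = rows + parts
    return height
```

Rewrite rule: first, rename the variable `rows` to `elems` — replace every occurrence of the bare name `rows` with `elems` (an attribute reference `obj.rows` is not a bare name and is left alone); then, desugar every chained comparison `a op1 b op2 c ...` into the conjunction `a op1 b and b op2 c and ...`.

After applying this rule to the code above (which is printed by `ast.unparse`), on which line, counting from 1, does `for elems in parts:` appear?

11

Transformed code:
def solve(elems, height):
    elems = 8
    if elems != step and step < step:
        record(30)
        elems = log(parts - 2)
    else:
        parts -= step[elems]
    if parts > 39:
        elems = step - parts - parts
        elems *= 5 * 30
    for elems in parts:
        parts += elems + elems
    height = height + 18
    if height != parts and parts == 27:
        process(parts)
    else:
        handle(height)
    process(height)
    step = elems + parts
    return height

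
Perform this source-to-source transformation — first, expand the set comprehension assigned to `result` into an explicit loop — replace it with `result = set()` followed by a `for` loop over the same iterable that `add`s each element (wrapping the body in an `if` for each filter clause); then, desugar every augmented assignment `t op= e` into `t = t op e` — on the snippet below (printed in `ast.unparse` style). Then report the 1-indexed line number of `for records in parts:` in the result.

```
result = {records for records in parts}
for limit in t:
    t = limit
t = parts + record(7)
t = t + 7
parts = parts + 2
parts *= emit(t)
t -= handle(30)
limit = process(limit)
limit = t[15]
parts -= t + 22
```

Transformed code:
result = set()
for records in parts:
    result.add(records)
for limit in t:
    t = limit
t = parts + record(7)
t = t + 7
parts = parts + 2
parts = parts * emit(t)
t = t - handle(30)
limit = process(limit)
limit = t[15]
parts = parts - (t + 22)

2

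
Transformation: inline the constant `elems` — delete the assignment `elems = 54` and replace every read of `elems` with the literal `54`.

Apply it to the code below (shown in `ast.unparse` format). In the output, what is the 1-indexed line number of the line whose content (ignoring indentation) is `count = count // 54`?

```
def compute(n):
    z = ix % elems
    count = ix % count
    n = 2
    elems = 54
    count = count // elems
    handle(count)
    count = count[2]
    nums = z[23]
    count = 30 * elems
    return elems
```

Transformed code:
def compute(n):
    z = ix % 54
    count = ix % count
    n = 2
    count = count // 54
    handle(count)
    count = count[2]
    nums = z[23]
    count = 30 * 54
    return 54

5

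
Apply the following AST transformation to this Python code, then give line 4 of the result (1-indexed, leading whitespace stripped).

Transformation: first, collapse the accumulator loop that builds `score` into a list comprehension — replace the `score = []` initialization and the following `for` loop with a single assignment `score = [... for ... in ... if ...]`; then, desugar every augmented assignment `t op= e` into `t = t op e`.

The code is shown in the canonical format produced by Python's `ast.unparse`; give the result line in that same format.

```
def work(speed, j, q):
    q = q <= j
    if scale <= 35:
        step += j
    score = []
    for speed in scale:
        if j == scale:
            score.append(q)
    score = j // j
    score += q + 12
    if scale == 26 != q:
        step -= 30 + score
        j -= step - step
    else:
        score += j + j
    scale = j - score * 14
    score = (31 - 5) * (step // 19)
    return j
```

Transformed code:
def work(speed, j, q):
    q = q <= j
    if scale <= 35:
        step = step + j
    score = [q for speed in scale if j == scale]
    score = j // j
    score = score + (q + 12)
    if scale == 26 != q:
        step = step - (30 + score)
        j = j - (step - step)
    else:
        score = score + (j + j)
    scale = j - score * 14
    score = (31 - 5) * (step // 19)
    return j

step = step + j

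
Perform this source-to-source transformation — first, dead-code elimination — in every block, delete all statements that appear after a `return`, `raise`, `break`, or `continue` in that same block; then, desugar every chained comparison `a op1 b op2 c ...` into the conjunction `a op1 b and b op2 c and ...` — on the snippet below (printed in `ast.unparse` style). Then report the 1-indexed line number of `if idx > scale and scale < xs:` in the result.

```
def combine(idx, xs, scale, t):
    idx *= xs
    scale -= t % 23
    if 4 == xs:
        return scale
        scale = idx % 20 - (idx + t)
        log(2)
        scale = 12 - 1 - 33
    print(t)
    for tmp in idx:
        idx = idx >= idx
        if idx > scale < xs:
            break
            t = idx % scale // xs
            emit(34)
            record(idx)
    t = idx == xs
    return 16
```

9

Transformed code:
def combine(idx, xs, scale, t):
    idx *= xs
    scale -= t % 23
    if 4 == xs:
        return scale
    print(t)
    for tmp in idx:
        idx = idx >= idx
        if idx > scale and scale < xs:
            break
    t = idx == xs
    return 16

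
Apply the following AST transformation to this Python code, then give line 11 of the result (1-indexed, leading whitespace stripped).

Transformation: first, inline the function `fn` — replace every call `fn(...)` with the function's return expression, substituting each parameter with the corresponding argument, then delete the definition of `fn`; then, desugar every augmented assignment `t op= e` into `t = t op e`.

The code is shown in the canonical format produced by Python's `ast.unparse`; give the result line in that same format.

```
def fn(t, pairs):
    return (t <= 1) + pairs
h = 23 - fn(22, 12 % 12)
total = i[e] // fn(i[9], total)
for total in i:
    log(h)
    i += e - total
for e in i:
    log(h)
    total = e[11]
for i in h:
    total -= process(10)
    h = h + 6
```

h = h + 6

Transformed code:
h = 23 - ((22 <= 1) + 12 % 12)
total = i[e] // ((i[9] <= 1) + total)
for total in i:
    log(h)
    i = i + (e - total)
for e in i:
    log(h)
    total = e[11]
for i in h:
    total = total - process(10)
    h = h + 6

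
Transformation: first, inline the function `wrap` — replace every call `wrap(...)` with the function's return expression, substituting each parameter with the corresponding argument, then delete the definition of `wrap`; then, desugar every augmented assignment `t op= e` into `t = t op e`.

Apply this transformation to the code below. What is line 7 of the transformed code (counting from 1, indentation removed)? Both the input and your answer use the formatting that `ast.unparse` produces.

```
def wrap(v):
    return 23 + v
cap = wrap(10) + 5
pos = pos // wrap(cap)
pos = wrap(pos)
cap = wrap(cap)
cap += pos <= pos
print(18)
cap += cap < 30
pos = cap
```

Transformed code:
cap = 23 + 10 + 5
pos = pos // (23 + cap)
pos = 23 + pos
cap = 23 + cap
cap = cap + (pos <= pos)
print(18)
cap = cap + (cap < 30)
pos = cap

cap = cap + (cap < 30)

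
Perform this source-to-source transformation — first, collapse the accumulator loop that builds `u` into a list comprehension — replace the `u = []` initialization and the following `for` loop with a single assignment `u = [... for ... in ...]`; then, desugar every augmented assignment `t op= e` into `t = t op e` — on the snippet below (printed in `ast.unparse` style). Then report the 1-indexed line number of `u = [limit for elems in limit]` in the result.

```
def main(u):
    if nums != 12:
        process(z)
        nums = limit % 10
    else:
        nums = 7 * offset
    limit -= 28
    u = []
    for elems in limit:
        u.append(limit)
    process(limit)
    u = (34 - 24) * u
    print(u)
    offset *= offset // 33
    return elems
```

8

Transformed code:
def main(u):
    if nums != 12:
        process(z)
        nums = limit % 10
    else:
        nums = 7 * offset
    limit = limit - 28
    u = [limit for elems in limit]
    process(limit)
    u = (34 - 24) * u
    print(u)
    offset = offset * (offset // 33)
    return elems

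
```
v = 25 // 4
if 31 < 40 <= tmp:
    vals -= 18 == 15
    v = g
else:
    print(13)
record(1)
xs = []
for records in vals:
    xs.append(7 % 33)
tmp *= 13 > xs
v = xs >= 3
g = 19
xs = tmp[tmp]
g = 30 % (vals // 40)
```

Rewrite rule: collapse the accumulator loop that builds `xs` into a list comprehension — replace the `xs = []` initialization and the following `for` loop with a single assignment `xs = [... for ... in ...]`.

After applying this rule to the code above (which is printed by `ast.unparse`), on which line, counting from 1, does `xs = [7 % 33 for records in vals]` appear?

8

Transformed code:
v = 25 // 4
if 31 < 40 <= tmp:
    vals -= 18 == 15
    v = g
else:
    print(13)
record(1)
xs = [7 % 33 for records in vals]
tmp *= 13 > xs
v = xs >= 3
g = 19
xs = tmp[tmp]
g = 30 % (vals // 40)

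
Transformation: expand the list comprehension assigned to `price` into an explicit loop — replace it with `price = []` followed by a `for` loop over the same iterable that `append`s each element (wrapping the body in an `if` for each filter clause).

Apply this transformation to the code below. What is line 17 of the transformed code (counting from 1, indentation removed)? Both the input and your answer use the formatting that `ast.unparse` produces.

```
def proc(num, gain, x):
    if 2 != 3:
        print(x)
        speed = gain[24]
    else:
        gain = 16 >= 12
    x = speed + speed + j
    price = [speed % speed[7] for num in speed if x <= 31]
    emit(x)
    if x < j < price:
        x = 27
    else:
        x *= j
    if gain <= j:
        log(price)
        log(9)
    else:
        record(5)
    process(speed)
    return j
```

Transformed code:
def proc(num, gain, x):
    if 2 != 3:
        print(x)
        speed = gain[24]
    else:
        gain = 16 >= 12
    x = speed + speed + j
    price = []
    for num in speed:
        if x <= 31:
            price.append(speed % speed[7])
    emit(x)
    if x < j < price:
        x = 27
    else:
        x *= j
    if gain <= j:
        log(price)
        log(9)
    else:
        record(5)
    process(speed)
    return j

if gain <= j:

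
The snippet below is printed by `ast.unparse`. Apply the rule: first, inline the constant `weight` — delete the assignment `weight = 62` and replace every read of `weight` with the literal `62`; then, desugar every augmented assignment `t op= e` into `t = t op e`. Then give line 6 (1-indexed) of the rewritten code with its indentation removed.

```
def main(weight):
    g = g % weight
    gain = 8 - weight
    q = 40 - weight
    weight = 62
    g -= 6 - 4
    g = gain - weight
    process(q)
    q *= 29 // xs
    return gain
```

g = gain - 62

Transformed code:
def main(weight):
    g = g % 62
    gain = 8 - 62
    q = 40 - 62
    g = g - (6 - 4)
    g = gain - 62
    process(q)
    q = q * (29 // xs)
    return gain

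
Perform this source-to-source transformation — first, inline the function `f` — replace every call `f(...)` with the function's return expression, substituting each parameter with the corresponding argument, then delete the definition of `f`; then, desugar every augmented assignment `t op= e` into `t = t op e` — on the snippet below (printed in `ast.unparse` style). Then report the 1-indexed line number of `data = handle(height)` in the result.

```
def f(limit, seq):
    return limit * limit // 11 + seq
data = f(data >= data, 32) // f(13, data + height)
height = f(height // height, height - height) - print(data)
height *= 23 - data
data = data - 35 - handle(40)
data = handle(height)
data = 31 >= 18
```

Transformed code:
data = ((data >= data) * (data >= data) // 11 + 32) // (13 * 13 // 11 + (data + height))
height = height // height * (height // height) // 11 + (height - height) - print(data)
height = height * (23 - data)
data = data - 35 - handle(40)
data = handle(height)
data = 31 >= 18

5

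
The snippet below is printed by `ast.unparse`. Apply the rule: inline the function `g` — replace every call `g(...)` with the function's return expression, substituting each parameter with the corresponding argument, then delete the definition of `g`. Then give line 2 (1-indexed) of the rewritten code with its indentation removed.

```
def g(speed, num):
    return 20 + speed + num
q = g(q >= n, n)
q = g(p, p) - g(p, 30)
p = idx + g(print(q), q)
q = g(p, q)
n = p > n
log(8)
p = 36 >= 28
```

q = 20 + p + p - (20 + p + 30)

Transformed code:
q = 20 + (q >= n) + n
q = 20 + p + p - (20 + p + 30)
p = idx + (20 + print(q) + q)
q = 20 + p + q
n = p > n
log(8)
p = 36 >= 28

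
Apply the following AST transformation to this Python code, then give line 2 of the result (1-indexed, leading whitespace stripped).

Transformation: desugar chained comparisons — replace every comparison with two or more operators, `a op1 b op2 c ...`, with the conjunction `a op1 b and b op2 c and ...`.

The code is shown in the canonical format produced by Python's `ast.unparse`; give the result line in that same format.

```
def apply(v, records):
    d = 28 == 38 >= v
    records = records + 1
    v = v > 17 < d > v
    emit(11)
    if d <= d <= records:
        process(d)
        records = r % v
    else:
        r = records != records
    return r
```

d = 28 == 38 and 38 >= v

Transformed code:
def apply(v, records):
    d = 28 == 38 and 38 >= v
    records = records + 1
    v = v > 17 and 17 < d and (d > v)
    emit(11)
    if d <= d and d <= records:
        process(d)
        records = r % v
    else:
        r = records != records
    return r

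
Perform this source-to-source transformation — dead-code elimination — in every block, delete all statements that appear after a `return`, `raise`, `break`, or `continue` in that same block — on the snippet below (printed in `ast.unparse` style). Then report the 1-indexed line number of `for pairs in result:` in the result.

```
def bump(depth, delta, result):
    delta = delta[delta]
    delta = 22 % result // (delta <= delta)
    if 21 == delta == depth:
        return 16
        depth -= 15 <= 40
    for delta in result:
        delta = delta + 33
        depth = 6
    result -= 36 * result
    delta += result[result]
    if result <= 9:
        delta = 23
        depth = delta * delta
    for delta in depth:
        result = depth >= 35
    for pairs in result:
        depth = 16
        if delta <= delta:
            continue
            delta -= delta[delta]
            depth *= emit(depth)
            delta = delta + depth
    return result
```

16

Transformed code:
def bump(depth, delta, result):
    delta = delta[delta]
    delta = 22 % result // (delta <= delta)
    if 21 == delta == depth:
        return 16
    for delta in result:
        delta = delta + 33
        depth = 6
    result -= 36 * result
    delta += result[result]
    if result <= 9:
        delta = 23
        depth = delta * delta
    for delta in depth:
        result = depth >= 35
    for pairs in result:
        depth = 16
        if delta <= delta:
            continue
    return result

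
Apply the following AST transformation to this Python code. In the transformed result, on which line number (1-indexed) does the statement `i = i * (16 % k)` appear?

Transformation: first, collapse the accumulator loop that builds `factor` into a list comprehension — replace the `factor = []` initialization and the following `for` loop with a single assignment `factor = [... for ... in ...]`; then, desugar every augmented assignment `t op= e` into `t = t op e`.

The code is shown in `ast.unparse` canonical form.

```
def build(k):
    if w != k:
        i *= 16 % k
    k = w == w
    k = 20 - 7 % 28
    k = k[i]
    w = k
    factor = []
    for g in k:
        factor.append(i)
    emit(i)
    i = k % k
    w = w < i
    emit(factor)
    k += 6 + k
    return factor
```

Transformed code:
def build(k):
    if w != k:
        i = i * (16 % k)
    k = w == w
    k = 20 - 7 % 28
    k = k[i]
    w = k
    factor = [i for g in k]
    emit(i)
    i = k % k
    w = w < i
    emit(factor)
    k = k + (6 + k)
    return factor

3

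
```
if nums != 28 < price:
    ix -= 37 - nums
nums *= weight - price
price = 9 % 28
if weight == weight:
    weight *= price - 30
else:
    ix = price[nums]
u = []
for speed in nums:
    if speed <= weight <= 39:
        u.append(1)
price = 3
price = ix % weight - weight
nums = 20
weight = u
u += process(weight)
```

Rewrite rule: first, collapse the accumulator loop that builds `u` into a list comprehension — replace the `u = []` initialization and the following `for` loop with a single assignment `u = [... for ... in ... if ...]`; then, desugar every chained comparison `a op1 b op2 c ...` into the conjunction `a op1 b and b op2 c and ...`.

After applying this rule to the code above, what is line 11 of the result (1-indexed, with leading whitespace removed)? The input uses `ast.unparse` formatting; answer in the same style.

price = ix % weight - weight

Transformed code:
if nums != 28 and 28 < price:
    ix -= 37 - nums
nums *= weight - price
price = 9 % 28
if weight == weight:
    weight *= price - 30
else:
    ix = price[nums]
u = [1 for speed in nums if speed <= weight and weight <= 39]
price = 3
price = ix % weight - weight
nums = 20
weight = u
u += process(weight)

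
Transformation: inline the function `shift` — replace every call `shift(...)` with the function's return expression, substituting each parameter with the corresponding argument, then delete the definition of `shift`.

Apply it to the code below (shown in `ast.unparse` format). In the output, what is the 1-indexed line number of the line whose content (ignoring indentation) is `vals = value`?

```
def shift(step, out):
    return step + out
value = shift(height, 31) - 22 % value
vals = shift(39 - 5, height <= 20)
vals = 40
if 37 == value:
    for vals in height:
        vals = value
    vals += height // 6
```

6

Transformed code:
value = height + 31 - 22 % value
vals = 39 - 5 + (height <= 20)
vals = 40
if 37 == value:
    for vals in height:
        vals = value
    vals += height // 6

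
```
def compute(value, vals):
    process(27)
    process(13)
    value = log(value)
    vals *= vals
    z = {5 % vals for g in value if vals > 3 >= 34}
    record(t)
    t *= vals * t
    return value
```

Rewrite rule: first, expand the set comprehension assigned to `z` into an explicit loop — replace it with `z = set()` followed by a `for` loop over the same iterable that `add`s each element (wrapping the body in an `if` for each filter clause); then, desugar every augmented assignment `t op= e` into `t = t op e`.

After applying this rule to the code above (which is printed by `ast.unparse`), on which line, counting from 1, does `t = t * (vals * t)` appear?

Transformed code:
def compute(value, vals):
    process(27)
    process(13)
    value = log(value)
    vals = vals * vals
    z = set()
    for g in value:
        if vals > 3 >= 34:
            z.add(5 % vals)
    record(t)
    t = t * (vals * t)
    return value

11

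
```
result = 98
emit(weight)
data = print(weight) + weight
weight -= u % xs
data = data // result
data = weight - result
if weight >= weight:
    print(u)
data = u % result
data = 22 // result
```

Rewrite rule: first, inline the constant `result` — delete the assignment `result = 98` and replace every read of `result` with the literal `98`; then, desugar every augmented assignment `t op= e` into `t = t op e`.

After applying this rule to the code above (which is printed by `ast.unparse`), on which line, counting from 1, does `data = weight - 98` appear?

Transformed code:
emit(weight)
data = print(weight) + weight
weight = weight - u % xs
data = data // 98
data = weight - 98
if weight >= weight:
    print(u)
data = u % 98
data = 22 // 98

5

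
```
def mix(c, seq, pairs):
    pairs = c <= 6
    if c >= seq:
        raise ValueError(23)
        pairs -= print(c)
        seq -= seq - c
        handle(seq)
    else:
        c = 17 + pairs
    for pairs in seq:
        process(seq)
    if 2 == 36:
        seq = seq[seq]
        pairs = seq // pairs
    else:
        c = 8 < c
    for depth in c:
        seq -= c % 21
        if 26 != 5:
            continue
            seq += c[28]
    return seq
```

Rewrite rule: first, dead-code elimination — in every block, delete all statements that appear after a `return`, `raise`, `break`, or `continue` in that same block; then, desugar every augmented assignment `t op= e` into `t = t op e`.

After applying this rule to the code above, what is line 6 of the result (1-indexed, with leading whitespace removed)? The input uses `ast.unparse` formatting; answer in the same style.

Transformed code:
def mix(c, seq, pairs):
    pairs = c <= 6
    if c >= seq:
        raise ValueError(23)
    else:
        c = 17 + pairs
    for pairs in seq:
        process(seq)
    if 2 == 36:
        seq = seq[seq]
        pairs = seq // pairs
    else:
        c = 8 < c
    for depth in c:
        seq = seq - c % 21
        if 26 != 5:
            continue
    return seq

c = 17 + pairs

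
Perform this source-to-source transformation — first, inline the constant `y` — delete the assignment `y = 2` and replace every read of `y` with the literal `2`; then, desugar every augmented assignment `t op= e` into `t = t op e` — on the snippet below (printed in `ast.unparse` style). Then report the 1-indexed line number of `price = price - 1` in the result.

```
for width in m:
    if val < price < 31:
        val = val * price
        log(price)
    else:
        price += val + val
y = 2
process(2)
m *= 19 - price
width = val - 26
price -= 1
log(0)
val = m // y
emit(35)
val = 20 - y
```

10

Transformed code:
for width in m:
    if val < price < 31:
        val = val * price
        log(price)
    else:
        price = price + (val + val)
process(2)
m = m * (19 - price)
width = val - 26
price = price - 1
log(0)
val = m // 2
emit(35)
val = 20 - 2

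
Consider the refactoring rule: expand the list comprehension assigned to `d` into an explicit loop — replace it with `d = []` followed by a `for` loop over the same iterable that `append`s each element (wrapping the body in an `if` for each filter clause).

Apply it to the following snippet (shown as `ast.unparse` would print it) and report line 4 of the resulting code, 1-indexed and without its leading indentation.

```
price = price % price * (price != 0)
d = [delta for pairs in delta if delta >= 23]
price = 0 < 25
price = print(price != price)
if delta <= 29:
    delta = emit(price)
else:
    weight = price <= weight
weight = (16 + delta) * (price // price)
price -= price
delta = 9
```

if delta >= 23:

Transformed code:
price = price % price * (price != 0)
d = []
for pairs in delta:
    if delta >= 23:
        d.append(delta)
price = 0 < 25
price = print(price != price)
if delta <= 29:
    delta = emit(price)
else:
    weight = price <= weight
weight = (16 + delta) * (price // price)
price -= price
delta = 9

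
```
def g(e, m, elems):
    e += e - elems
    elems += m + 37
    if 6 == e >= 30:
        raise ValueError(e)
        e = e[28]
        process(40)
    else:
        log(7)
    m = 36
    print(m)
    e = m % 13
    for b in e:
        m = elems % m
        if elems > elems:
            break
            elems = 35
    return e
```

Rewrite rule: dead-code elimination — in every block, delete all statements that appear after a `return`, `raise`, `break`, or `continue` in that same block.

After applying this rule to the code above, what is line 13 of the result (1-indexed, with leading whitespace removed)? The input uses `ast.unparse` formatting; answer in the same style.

Transformed code:
def g(e, m, elems):
    e += e - elems
    elems += m + 37
    if 6 == e >= 30:
        raise ValueError(e)
    else:
        log(7)
    m = 36
    print(m)
    e = m % 13
    for b in e:
        m = elems % m
        if elems > elems:
            break
    return e

if elems > elems:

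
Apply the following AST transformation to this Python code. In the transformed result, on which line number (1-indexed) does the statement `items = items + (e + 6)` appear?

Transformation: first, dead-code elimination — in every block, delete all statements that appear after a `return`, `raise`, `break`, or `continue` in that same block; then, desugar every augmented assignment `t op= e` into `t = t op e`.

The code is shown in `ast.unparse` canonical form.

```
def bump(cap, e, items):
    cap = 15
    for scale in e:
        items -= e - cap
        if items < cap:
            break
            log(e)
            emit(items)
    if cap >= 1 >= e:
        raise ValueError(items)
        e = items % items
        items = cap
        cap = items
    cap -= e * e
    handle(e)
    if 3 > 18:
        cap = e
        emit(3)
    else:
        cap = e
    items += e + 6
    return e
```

Transformed code:
def bump(cap, e, items):
    cap = 15
    for scale in e:
        items = items - (e - cap)
        if items < cap:
            break
    if cap >= 1 >= e:
        raise ValueError(items)
    cap = cap - e * e
    handle(e)
    if 3 > 18:
        cap = e
        emit(3)
    else:
        cap = e
    items = items + (e + 6)
    return e

16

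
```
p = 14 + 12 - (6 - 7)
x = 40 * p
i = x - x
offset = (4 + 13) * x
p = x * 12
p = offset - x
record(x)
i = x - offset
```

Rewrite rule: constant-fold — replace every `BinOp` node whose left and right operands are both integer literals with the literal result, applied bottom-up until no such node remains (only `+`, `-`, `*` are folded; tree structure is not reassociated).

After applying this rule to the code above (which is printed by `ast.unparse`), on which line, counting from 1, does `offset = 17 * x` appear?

Transformed code:
p = 27
x = 40 * p
i = x - x
offset = 17 * x
p = x * 12
p = offset - x
record(x)
i = x - offset

4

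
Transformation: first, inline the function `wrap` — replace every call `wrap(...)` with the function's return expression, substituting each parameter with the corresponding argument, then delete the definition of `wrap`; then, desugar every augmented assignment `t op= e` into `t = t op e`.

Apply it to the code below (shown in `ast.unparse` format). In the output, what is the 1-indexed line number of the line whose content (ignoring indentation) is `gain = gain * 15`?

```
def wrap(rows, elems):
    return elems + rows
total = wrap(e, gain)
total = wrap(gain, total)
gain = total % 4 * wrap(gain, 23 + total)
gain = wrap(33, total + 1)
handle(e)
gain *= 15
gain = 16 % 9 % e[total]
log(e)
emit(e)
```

6

Transformed code:
total = gain + e
total = total + gain
gain = total % 4 * (23 + total + gain)
gain = total + 1 + 33
handle(e)
gain = gain * 15
gain = 16 % 9 % e[total]
log(e)
emit(e)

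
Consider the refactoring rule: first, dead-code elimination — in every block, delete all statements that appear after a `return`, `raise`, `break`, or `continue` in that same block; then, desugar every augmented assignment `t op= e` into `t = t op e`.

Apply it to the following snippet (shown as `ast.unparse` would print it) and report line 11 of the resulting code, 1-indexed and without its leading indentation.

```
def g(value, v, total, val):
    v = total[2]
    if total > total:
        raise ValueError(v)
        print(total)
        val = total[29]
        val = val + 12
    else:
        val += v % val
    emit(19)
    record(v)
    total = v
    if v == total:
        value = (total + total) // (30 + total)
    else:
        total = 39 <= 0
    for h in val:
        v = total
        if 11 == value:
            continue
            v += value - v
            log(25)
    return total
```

Transformed code:
def g(value, v, total, val):
    v = total[2]
    if total > total:
        raise ValueError(v)
    else:
        val = val + v % val
    emit(19)
    record(v)
    total = v
    if v == total:
        value = (total + total) // (30 + total)
    else:
        total = 39 <= 0
    for h in val:
        v = total
        if 11 == value:
            continue
    return total

value = (total + total) // (30 + total)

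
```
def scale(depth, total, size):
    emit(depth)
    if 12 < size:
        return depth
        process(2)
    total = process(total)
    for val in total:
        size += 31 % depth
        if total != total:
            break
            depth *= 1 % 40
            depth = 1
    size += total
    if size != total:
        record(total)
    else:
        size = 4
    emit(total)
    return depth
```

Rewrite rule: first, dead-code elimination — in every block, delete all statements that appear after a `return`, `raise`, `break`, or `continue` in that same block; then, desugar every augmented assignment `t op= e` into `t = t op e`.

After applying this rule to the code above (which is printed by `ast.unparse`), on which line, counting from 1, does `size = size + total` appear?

10

Transformed code:
def scale(depth, total, size):
    emit(depth)
    if 12 < size:
        return depth
    total = process(total)
    for val in total:
        size = size + 31 % depth
        if total != total:
            break
    size = size + total
    if size != total:
        record(total)
    else:
        size = 4
    emit(total)
    return depth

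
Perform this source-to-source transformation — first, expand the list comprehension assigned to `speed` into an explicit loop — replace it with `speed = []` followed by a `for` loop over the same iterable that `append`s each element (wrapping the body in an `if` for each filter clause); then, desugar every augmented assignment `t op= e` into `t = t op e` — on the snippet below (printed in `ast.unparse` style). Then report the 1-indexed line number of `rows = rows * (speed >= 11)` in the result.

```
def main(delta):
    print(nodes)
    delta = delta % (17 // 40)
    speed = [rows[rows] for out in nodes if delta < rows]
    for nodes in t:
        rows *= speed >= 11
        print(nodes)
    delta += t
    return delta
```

9

Transformed code:
def main(delta):
    print(nodes)
    delta = delta % (17 // 40)
    speed = []
    for out in nodes:
        if delta < rows:
            speed.append(rows[rows])
    for nodes in t:
        rows = rows * (speed >= 11)
        print(nodes)
    delta = delta + t
    return delta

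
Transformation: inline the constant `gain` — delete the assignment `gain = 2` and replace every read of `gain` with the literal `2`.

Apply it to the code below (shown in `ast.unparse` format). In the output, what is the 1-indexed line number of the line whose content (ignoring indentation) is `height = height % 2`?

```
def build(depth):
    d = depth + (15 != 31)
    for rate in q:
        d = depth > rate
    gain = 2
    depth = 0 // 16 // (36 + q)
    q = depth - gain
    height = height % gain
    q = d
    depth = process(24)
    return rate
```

7

Transformed code:
def build(depth):
    d = depth + (15 != 31)
    for rate in q:
        d = depth > rate
    depth = 0 // 16 // (36 + q)
    q = depth - 2
    height = height % 2
    q = d
    depth = process(24)
    return rate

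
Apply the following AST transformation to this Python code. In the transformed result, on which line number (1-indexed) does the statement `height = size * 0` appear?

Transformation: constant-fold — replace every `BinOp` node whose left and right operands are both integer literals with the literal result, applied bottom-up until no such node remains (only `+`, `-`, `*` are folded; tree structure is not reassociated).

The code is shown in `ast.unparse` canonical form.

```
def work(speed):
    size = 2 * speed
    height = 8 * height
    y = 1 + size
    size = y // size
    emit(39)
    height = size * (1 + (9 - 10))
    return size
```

Transformed code:
def work(speed):
    size = 2 * speed
    height = 8 * height
    y = 1 + size
    size = y // size
    emit(39)
    height = size * 0
    return size

7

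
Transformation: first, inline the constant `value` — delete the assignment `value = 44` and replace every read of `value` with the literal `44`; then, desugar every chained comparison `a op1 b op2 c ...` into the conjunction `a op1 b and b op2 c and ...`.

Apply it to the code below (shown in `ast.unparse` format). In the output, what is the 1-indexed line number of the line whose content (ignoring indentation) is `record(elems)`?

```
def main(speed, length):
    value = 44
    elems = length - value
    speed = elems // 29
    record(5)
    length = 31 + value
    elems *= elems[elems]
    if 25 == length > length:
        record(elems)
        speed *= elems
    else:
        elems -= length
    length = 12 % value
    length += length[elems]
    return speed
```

Transformed code:
def main(speed, length):
    elems = length - 44
    speed = elems // 29
    record(5)
    length = 31 + 44
    elems *= elems[elems]
    if 25 == length and length > length:
        record(elems)
        speed *= elems
    else:
        elems -= length
    length = 12 % 44
    length += length[elems]
    return speed

8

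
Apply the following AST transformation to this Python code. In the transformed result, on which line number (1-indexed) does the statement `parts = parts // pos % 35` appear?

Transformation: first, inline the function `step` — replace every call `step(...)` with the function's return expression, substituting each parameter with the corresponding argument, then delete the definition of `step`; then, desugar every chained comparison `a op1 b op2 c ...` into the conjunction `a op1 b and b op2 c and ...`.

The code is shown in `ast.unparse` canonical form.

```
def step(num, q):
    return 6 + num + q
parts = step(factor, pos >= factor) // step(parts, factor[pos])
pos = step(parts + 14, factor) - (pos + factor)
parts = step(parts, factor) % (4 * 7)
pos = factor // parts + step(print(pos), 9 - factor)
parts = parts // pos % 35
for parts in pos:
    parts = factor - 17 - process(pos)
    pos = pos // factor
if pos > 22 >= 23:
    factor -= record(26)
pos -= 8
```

Transformed code:
parts = (6 + factor + (pos >= factor)) // (6 + parts + factor[pos])
pos = 6 + (parts + 14) + factor - (pos + factor)
parts = (6 + parts + factor) % (4 * 7)
pos = factor // parts + (6 + print(pos) + (9 - factor))
parts = parts // pos % 35
for parts in pos:
    parts = factor - 17 - process(pos)
    pos = pos // factor
if pos > 22 and 22 >= 23:
    factor -= record(26)
pos -= 8

5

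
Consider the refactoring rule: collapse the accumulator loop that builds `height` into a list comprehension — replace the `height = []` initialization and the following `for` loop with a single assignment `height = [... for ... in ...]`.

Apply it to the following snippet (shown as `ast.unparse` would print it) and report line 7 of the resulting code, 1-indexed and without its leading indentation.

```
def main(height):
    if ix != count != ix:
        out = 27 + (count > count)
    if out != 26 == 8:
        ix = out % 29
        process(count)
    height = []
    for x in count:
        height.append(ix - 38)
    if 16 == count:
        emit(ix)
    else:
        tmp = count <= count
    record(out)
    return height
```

Transformed code:
def main(height):
    if ix != count != ix:
        out = 27 + (count > count)
    if out != 26 == 8:
        ix = out % 29
        process(count)
    height = [ix - 38 for x in count]
    if 16 == count:
        emit(ix)
    else:
        tmp = count <= count
    record(out)
    return height

height = [ix - 38 for x in count]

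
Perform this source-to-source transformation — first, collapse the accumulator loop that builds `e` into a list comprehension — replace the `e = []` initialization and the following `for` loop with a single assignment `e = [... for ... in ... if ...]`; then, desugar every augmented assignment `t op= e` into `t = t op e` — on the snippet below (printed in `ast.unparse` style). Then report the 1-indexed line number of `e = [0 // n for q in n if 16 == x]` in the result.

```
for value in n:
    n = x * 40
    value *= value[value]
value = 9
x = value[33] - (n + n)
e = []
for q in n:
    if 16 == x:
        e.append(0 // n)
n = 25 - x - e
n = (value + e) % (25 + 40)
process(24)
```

6

Transformed code:
for value in n:
    n = x * 40
    value = value * value[value]
value = 9
x = value[33] - (n + n)
e = [0 // n for q in n if 16 == x]
n = 25 - x - e
n = (value + e) % (25 + 40)
process(24)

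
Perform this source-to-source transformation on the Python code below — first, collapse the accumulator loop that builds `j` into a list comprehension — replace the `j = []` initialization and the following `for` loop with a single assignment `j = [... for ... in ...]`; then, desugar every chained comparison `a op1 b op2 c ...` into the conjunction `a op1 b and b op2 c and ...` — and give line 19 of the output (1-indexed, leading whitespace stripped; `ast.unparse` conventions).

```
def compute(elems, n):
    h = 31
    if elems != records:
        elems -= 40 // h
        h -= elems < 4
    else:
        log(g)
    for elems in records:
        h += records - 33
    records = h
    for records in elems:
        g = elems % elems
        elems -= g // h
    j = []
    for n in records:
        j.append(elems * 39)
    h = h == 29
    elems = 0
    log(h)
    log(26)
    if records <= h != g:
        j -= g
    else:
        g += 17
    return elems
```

Transformed code:
def compute(elems, n):
    h = 31
    if elems != records:
        elems -= 40 // h
        h -= elems < 4
    else:
        log(g)
    for elems in records:
        h += records - 33
    records = h
    for records in elems:
        g = elems % elems
        elems -= g // h
    j = [elems * 39 for n in records]
    h = h == 29
    elems = 0
    log(h)
    log(26)
    if records <= h and h != g:
        j -= g
    else:
        g += 17
    return elems

if records <= h and h != g: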